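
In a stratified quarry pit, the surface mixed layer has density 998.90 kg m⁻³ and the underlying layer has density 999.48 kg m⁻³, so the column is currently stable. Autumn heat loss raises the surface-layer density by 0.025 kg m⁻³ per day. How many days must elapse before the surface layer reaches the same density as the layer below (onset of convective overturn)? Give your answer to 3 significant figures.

23.2 days

Density deficit of the surface layer: 999.48 − 998.90 = 0.58 kg m⁻³.
Required change = 0.58 / 0.025 = 23.2 days.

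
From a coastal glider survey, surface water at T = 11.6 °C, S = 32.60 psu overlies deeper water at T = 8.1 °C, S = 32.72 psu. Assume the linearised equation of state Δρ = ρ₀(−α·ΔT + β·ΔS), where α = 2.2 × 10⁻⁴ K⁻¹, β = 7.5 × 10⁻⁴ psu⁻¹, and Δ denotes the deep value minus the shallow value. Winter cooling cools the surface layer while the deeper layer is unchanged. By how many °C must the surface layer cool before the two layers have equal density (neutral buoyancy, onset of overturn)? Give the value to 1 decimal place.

3.9 °C

Neutral buoyancy requires Δρ = 0, i.e. −α(T_deep − T_surf′) + β(S_deep − S_surf) = 0.
T_surf′ = T_deep − (β/α)·ΔS = 8.1 − (7.5 × 10⁻⁴/2.2 × 10⁻⁴)·(+0.12) = 7.691 °C.
Cooling required: 11.6 − (7.691) = 3.909 °C.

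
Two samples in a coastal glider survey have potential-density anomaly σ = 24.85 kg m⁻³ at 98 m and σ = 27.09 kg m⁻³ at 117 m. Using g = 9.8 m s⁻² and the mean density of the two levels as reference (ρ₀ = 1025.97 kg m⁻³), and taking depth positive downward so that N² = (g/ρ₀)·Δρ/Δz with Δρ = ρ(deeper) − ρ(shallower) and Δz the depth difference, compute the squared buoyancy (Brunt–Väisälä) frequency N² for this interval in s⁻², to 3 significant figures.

Δρ = 1027.09 − 1024.85 = 2.24 kg m⁻³ over Δz = 117 − 98 = 19 m.
N² = (9.8/1025.97) × (2.24/19) = 1.1261 × 10⁻³ s⁻² ≈ 1.13 × 10⁻³ s⁻².

1.13 × 10⁻³ s⁻²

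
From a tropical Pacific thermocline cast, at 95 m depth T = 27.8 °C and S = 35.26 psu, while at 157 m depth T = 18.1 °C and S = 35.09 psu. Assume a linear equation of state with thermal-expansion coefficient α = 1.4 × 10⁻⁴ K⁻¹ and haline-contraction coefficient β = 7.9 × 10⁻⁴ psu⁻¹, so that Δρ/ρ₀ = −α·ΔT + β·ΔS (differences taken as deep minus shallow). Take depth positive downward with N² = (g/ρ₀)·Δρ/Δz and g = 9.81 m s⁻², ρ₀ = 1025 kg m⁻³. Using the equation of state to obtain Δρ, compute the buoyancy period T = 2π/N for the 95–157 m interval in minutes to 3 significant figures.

7.53 min

ΔT = -9.7 K, ΔS = -0.17 psu (deep − shallow).
Δρ/ρ₀ = −αΔT + βΔS = 1.358 × 10⁻³ − 1.343 × 10⁻⁴ = 1.2237 × 10⁻³, so Δρ ≈ 1.254 kg m⁻³.
N² = (g/ρ₀)·Δρ/Δz = g·(Δρ/ρ₀)/Δz = 9.81 × 1.2237 × 10⁻³ / 62 = 1.9362 × 10⁻⁴ s⁻².
N = √(1.9362 × 10⁻⁴) = 0.013915 rad s⁻¹ → T = 2π/N = 451.54 s = 7.5257 min ≈ 7.53 min.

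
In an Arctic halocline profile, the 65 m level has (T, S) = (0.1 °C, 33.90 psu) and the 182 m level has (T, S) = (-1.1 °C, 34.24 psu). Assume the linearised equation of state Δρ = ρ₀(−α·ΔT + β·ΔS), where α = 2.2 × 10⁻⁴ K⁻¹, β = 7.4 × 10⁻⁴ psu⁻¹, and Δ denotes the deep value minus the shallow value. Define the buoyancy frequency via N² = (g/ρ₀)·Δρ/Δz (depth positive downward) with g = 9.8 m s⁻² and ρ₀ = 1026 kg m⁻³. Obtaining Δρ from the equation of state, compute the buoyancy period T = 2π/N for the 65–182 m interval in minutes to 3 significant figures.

15.9 min

ΔT = -1.2 K, ΔS = +0.34 psu (deep − shallow).
Δρ/ρ₀ = −αΔT + βΔS = 2.64 × 10⁻⁴ + 2.516 × 10⁻⁴ = 5.156 × 10⁻⁴, so Δρ ≈ 0.5290 kg m⁻³.
N² = (g/ρ₀)·Δρ/Δz = g·(Δρ/ρ₀)/Δz = 9.8 × 5.156 × 10⁻⁴ / 117 = 4.3187 × 10⁻⁵ s⁻².
N = √(4.3187 × 10⁻⁵) = 6.5717 × 10⁻³ rad s⁻¹ → T = 2π/N = 956.10 s = 15.935 min ≈ 15.9 min.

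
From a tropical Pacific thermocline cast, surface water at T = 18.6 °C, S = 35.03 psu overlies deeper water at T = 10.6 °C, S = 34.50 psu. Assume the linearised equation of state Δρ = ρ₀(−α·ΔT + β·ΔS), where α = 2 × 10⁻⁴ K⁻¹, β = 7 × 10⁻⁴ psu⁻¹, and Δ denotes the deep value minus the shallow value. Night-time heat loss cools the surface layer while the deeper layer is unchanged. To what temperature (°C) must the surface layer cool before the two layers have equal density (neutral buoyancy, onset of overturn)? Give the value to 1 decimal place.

Neutral buoyancy requires Δρ = 0, i.e. −α(T_deep − T_surf′) + β(S_deep − S_surf) = 0.
T_surf′ = T_deep − (β/α)·ΔS = 10.6 − (7 × 10⁻⁴/2 × 10⁻⁴)·(-0.53) = 12.455 °C.
Cooling required: 18.6 − (12.455) = 6.145 °C.

12.5 °C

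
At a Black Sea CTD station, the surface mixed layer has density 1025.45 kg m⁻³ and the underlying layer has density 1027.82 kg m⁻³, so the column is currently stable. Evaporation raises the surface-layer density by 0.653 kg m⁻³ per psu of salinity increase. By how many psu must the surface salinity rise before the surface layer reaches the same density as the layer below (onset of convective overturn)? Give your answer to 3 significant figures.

Density deficit of the surface layer: 1027.82 − 1025.45 = 2.37 kg m⁻³.
Required change = 2.37 / 0.653 = 3.63 psu.

3.63 psu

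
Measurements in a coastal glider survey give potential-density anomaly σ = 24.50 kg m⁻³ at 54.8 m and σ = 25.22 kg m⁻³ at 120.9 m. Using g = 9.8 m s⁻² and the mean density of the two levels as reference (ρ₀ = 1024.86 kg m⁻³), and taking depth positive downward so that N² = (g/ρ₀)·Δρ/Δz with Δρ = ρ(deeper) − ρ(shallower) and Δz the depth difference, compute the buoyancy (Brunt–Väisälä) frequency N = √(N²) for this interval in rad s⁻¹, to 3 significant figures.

Δρ = 1025.22 − 1024.50 = 0.72 kg m⁻³ over Δz = 120.9 − 54.8 = 66.1 m.
N² = (9.8/1024.86) × (0.72/66.1) = 1.0416 × 10⁻⁴ s⁻².
N = √(1.0416 × 10⁻⁴) = 0.010206 rad s⁻¹ ≈ 0.0102 rad s⁻¹.

0.0102 rad s⁻¹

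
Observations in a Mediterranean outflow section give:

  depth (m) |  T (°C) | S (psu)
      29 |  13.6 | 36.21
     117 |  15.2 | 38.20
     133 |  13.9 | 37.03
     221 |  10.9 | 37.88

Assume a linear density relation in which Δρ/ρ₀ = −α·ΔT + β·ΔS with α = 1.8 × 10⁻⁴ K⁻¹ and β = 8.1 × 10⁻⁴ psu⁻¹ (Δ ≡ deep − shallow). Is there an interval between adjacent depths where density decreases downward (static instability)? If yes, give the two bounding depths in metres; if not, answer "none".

117–133 m

Evaluate Δρ/ρ₀ = −αΔT + βΔS across each adjacent pair:
  29–117 m: −αΔT+βΔS = −(1.8 × 10⁻⁴)(+1.6)+(8.1 × 10⁻⁴)(+1.99) = 1.3 × 10⁻³ → stable
  117–133 m: −αΔT+βΔS = −(1.8 × 10⁻⁴)(-1.3)+(8.1 × 10⁻⁴)(-1.17) = -7.1 × 10⁻⁴ → UNSTABLE
  133–221 m: −αΔT+βΔS = −(1.8 × 10⁻⁴)(-3.0)+(8.1 × 10⁻⁴)(+0.85) = 1.2 × 10⁻³ → stable
The 117–133 m interval has Δρ < 0: lighter water underlies denser water.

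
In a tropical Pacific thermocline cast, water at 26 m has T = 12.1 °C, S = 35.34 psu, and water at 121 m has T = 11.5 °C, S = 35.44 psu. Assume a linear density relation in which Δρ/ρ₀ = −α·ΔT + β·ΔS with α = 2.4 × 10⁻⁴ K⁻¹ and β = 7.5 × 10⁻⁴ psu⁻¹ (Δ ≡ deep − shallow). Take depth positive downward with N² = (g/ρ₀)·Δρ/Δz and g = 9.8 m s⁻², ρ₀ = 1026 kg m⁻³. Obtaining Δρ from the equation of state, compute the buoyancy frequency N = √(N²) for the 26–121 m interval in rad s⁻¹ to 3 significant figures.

ΔT = -0.6 K, ΔS = +0.10 psu (deep − shallow).
Δρ/ρ₀ = −αΔT + βΔS = 1.44 × 10⁻⁴ + 7.50 × 10⁻⁵ = 2.19 × 10⁻⁴, so Δρ ≈ 0.2247 kg m⁻³.
N² = (g/ρ₀)·Δρ/Δz = g·(Δρ/ρ₀)/Δz = 9.8 × 2.19 × 10⁻⁴ / 95 = 2.2592 × 10⁻⁵ s⁻².
N = √(2.2592 × 10⁻⁵) = 4.7531 × 10⁻³ rad s⁻¹ ≈ 4.75 × 10⁻³ rad s⁻¹.

4.75 × 10⁻³ rad s⁻¹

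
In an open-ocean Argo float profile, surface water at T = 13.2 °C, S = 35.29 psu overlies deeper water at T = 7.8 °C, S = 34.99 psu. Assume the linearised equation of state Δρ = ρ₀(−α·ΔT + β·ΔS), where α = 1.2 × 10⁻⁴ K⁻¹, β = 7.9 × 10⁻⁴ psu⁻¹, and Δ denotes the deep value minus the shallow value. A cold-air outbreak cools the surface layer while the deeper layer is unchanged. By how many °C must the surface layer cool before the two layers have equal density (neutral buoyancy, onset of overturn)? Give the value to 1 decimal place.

3.4 °C

Neutral buoyancy requires Δρ = 0, i.e. −α(T_deep − T_surf′) + β(S_deep − S_surf) = 0.
T_surf′ = T_deep − (β/α)·ΔS = 7.8 − (7.9 × 10⁻⁴/1.2 × 10⁻⁴)·(-0.30) = 9.775 °C.
Cooling required: 13.2 − (9.775) = 3.425 °C.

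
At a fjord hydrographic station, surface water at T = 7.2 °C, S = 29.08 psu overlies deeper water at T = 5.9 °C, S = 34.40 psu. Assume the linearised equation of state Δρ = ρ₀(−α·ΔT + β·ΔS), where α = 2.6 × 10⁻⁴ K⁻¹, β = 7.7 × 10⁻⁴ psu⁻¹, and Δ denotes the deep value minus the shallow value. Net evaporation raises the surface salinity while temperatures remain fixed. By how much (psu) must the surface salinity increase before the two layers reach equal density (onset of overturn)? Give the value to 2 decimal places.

5.76 psu

Neutral buoyancy requires −α(T_deep − T_surf) + β(S_deep − S_surf′) = 0.
S_surf′ = S_deep − (α/β)·ΔT = 34.40 − (2.6 × 10⁻⁴/7.7 × 10⁻⁴)·(-1.3) = 34.8390 psu.
Increase required: 34.8390 − 29.08 = 5.7590 psu.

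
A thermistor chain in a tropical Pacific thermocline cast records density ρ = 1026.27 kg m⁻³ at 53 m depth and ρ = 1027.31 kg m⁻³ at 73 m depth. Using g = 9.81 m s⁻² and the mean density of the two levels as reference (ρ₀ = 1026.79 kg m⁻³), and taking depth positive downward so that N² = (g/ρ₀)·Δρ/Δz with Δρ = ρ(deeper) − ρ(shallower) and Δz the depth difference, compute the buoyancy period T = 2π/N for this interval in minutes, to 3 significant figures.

Δρ = 1027.31 − 1026.27 = 1.04 kg m⁻³ over Δz = 73 − 53 = 20 m.
N² = (9.81/1026.79) × (1.04/20) = 4.9681 × 10⁻⁴ s⁻².
N = √(4.9681 × 10⁻⁴) = 0.022289 rad s⁻¹, so T = 2π/N = 281.90 s = 4.6983 min ≈ 4.70 min.

4.70 min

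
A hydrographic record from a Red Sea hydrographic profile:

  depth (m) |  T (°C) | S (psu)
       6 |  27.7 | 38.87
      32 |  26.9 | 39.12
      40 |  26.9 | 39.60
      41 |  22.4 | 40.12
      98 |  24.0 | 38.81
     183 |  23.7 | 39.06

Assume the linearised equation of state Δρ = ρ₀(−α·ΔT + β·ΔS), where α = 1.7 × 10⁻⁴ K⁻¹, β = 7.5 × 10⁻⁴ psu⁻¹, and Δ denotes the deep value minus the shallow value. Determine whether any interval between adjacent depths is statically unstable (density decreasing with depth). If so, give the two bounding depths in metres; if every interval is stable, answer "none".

41–98 m

Evaluate Δρ/ρ₀ = −αΔT + βΔS across each adjacent pair:
  6–32 m: −αΔT+βΔS = −(1.7 × 10⁻⁴)(-0.8)+(7.5 × 10⁻⁴)(+0.25) = 3.2 × 10⁻⁴ → stable
  32–40 m: −αΔT+βΔS = −(1.7 × 10⁻⁴)(+0.0)+(7.5 × 10⁻⁴)(+0.48) = 3.6 × 10⁻⁴ → stable
  40–41 m: −αΔT+βΔS = −(1.7 × 10⁻⁴)(-4.5)+(7.5 × 10⁻⁴)(+0.52) = 1.2 × 10⁻³ → stable
  41–98 m: −αΔT+βΔS = −(1.7 × 10⁻⁴)(+1.6)+(7.5 × 10⁻⁴)(-1.31) = -1.3 × 10⁻³ → UNSTABLE
  98–183 m: −αΔT+βΔS = −(1.7 × 10⁻⁴)(-0.3)+(7.5 × 10⁻⁴)(+0.25) = 2.4 × 10⁻⁴ → stable
The 41–98 m interval has Δρ < 0: lighter water underlies denser water.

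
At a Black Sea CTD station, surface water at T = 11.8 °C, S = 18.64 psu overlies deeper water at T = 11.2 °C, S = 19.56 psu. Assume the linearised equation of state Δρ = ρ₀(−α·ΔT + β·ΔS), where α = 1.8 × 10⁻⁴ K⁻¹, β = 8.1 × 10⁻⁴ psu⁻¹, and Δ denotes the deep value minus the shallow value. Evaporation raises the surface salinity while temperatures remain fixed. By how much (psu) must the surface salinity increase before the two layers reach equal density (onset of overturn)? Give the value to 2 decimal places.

1.05 psu

Neutral buoyancy requires −α(T_deep − T_surf) + β(S_deep − S_surf′) = 0.
S_surf′ = S_deep − (α/β)·ΔT = 19.56 − (1.8 × 10⁻⁴/8.1 × 10⁻⁴)·(-0.6) = 19.6933 psu.
Increase required: 19.6933 − 18.64 = 1.0533 psu.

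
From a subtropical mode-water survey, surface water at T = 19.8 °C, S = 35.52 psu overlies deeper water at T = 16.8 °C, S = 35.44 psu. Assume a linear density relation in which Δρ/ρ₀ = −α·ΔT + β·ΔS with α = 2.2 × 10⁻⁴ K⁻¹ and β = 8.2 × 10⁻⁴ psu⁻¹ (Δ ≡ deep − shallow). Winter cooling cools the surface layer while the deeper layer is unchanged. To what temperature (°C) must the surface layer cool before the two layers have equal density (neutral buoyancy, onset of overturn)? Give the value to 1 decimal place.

Neutral buoyancy requires Δρ = 0, i.e. −α(T_deep − T_surf′) + β(S_deep − S_surf) = 0.
T_surf′ = T_deep − (β/α)·ΔS = 16.8 − (8.2 × 10⁻⁴/2.2 × 10⁻⁴)·(-0.08) = 17.098 °C.
Cooling required: 19.8 − (17.098) = 2.702 °C.

17.1 °C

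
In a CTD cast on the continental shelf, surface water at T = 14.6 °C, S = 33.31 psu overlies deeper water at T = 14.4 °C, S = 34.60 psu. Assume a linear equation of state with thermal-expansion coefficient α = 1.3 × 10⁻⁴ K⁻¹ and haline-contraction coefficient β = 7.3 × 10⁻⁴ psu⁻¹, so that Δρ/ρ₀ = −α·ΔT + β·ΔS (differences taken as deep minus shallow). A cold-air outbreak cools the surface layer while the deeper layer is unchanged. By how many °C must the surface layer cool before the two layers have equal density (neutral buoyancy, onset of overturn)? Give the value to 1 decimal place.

7.4 °C

Neutral buoyancy requires Δρ = 0, i.e. −α(T_deep − T_surf′) + β(S_deep − S_surf) = 0.
T_surf′ = T_deep − (β/α)·ΔS = 14.4 − (7.3 × 10⁻⁴/1.3 × 10⁻⁴)·(+1.29) = 7.156 °C.
Cooling required: 14.6 − (7.156) = 7.444 °C.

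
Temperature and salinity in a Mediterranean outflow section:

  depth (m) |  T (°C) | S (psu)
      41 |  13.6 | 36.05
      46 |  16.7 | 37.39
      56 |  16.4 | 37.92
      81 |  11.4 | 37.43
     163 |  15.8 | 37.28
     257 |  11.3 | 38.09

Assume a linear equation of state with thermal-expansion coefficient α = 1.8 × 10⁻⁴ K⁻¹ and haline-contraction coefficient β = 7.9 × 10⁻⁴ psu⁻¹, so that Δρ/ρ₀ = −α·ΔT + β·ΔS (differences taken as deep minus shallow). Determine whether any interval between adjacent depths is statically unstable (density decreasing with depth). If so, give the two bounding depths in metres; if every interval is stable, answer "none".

81–163 m

Evaluate Δρ/ρ₀ = −αΔT + βΔS across each adjacent pair:
  41–46 m: −αΔT+βΔS = −(1.8 × 10⁻⁴)(+3.1)+(7.9 × 10⁻⁴)(+1.34) = 5.0 × 10⁻⁴ → stable
  46–56 m: −αΔT+βΔS = −(1.8 × 10⁻⁴)(-0.3)+(7.9 × 10⁻⁴)(+0.53) = 4.7 × 10⁻⁴ → stable
  56–81 m: −αΔT+βΔS = −(1.8 × 10⁻⁴)(-5.0)+(7.9 × 10⁻⁴)(-0.49) = 5.1 × 10⁻⁴ → stable
  81–163 m: −αΔT+βΔS = −(1.8 × 10⁻⁴)(+4.4)+(7.9 × 10⁻⁴)(-0.15) = -9.1 × 10⁻⁴ → UNSTABLE
  163–257 m: −αΔT+βΔS = −(1.8 × 10⁻⁴)(-4.5)+(7.9 × 10⁻⁴)(+0.81) = 1.4 × 10⁻³ → stable
The 81–163 m interval has Δρ < 0: lighter water underlies denser water.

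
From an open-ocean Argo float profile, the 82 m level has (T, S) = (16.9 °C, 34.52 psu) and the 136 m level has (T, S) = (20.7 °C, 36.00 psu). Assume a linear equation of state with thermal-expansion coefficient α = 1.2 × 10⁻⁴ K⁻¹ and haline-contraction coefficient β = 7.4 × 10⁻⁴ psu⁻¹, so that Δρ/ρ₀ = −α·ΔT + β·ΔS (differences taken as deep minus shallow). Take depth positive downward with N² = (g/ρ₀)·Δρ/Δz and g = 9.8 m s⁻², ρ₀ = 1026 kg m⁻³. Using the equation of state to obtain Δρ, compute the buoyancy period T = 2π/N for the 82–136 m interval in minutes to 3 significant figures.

9.72 min

ΔT = +3.8 K, ΔS = +1.48 psu (deep − shallow).
Δρ/ρ₀ = −αΔT + βΔS = -4.56 × 10⁻⁴ + 1.0952 × 10⁻³ = 6.392 × 10⁻⁴, so Δρ ≈ 0.6558 kg m⁻³.
N² = (g/ρ₀)·Δρ/Δz = g·(Δρ/ρ₀)/Δz = 9.8 × 6.392 × 10⁻⁴ / 54 = 1.1600 × 10⁻⁴ s⁻².
N = √(1.1600 × 10⁻⁴) = 0.010770 rad s⁻¹ → T = 2π/N = 583.40 s = 9.7233 min ≈ 9.72 min.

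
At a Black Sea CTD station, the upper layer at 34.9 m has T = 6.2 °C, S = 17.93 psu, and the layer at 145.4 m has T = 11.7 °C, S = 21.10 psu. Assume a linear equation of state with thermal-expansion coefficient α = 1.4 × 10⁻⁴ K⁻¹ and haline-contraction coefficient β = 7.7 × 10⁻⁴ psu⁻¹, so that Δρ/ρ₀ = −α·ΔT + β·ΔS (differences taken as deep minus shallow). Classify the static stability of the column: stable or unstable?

stable

ΔT = 11.7 − 6.2 = +5.5 K and ΔS = 21.10 − 17.93 = +3.17 psu (deep − shallow).
−αΔT = -7.70 × 10⁻⁴; βΔS = 2.4409 × 10⁻³; sum Δρ/ρ₀ = 1.6709 × 10⁻³.
Δρ/ρ₀ > 0, so Δρ > 0: deeper water is denser → statically stable.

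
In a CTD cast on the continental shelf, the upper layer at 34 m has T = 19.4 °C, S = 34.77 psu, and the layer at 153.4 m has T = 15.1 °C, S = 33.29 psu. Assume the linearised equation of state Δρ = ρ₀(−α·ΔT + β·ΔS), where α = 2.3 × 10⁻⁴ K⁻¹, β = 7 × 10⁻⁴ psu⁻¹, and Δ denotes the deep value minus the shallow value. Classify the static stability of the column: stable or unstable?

ΔT = 15.1 − 19.4 = -4.3 K and ΔS = 33.29 − 34.77 = -1.48 psu (deep − shallow).
−αΔT = 9.89 × 10⁻⁴; βΔS = -1.036 × 10⁻³; sum Δρ/ρ₀ = -4.70 × 10⁻⁵.
Δρ/ρ₀ < 0, so Δρ < 0: deeper water is lighter → statically unstable; the column would overturn.

unstable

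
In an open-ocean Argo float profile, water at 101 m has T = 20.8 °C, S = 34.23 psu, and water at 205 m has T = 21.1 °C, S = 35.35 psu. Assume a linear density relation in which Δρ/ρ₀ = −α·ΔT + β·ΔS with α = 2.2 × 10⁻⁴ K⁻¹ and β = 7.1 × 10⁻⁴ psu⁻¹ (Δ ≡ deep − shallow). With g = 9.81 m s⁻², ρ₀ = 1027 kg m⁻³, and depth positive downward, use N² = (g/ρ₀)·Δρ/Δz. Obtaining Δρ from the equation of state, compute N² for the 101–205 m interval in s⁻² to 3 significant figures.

ΔT = +0.3 K, ΔS = +1.12 psu (deep − shallow).
Δρ/ρ₀ = −αΔT + βΔS = -6.60 × 10⁻⁵ + 7.952 × 10⁻⁴ = 7.292 × 10⁻⁴, so Δρ ≈ 0.7489 kg m⁻³.
N² = (g/ρ₀)·Δρ/Δz = g·(Δρ/ρ₀)/Δz = 9.81 × 7.292 × 10⁻⁴ / 104 = 6.8783 × 10⁻⁵ s⁻² ≈ 6.88 × 10⁻⁵ s⁻².

6.88 × 10⁻⁵ s⁻²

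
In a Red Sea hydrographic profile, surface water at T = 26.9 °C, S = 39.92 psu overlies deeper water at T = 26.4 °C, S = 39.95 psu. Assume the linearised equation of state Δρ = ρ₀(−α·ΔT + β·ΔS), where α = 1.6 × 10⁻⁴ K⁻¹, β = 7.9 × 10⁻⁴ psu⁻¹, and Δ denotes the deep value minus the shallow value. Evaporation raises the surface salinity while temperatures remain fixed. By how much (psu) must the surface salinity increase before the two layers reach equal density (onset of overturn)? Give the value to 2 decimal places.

0.13 psu

Neutral buoyancy requires −α(T_deep − T_surf) + β(S_deep − S_surf′) = 0.
S_surf′ = S_deep − (α/β)·ΔT = 39.95 − (1.6 × 10⁻⁴/7.9 × 10⁻⁴)·(-0.5) = 40.0513 psu.
Increase required: 40.0513 − 39.92 = 0.1313 psu.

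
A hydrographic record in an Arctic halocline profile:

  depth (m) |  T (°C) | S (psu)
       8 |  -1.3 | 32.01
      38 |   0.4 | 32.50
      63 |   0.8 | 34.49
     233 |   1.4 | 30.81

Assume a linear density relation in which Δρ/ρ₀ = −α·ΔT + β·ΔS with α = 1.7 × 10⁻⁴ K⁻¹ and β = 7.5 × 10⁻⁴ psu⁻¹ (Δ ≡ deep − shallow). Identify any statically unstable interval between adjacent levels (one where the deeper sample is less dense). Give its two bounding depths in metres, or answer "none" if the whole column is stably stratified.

Evaluate Δρ/ρ₀ = −αΔT + βΔS across each adjacent pair:
  8–38 m: −αΔT+βΔS = −(1.7 × 10⁻⁴)(+1.7)+(7.5 × 10⁻⁴)(+0.49) = 7.8 × 10⁻⁵ → stable
  38–63 m: −αΔT+βΔS = −(1.7 × 10⁻⁴)(+0.4)+(7.5 × 10⁻⁴)(+1.99) = 1.4 × 10⁻³ → stable
  63–233 m: −αΔT+βΔS = −(1.7 × 10⁻⁴)(+0.6)+(7.5 × 10⁻⁴)(-3.68) = -2.9 × 10⁻³ → UNSTABLE
The 63–233 m interval has Δρ < 0: lighter water underlies denser water.

63–233 m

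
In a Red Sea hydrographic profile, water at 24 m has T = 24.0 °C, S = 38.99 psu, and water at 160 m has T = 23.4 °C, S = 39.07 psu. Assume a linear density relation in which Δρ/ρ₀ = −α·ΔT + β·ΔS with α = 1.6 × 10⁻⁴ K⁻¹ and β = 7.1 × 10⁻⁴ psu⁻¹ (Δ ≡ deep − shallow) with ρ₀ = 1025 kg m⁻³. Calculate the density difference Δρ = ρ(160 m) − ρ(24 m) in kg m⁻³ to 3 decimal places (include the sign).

+0.157 kg m⁻³

ΔT = -0.6 K, ΔS = +0.08 psu (deep − shallow).
Δρ/ρ₀ = −(1.6 × 10⁻⁴)(-0.6) + (7.1 × 10⁻⁴)(+0.08) = 1.528 × 10⁻⁴.
Δρ = 1025 × (1.528 × 10⁻⁴) = +0.157 kg m⁻³.
Positive Δρ: denser below, stable.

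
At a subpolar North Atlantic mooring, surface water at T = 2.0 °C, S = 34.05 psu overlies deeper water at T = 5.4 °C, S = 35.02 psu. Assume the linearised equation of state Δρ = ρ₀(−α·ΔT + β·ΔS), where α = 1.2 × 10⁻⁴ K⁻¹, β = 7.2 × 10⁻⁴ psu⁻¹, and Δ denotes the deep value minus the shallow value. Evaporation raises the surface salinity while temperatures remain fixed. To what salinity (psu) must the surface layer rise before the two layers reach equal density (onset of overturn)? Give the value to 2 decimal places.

34.45 psu

Neutral buoyancy requires −α(T_deep − T_surf) + β(S_deep − S_surf′) = 0.
S_surf′ = S_deep − (α/β)·ΔT = 35.02 − (1.2 × 10⁻⁴/7.2 × 10⁻⁴)·(+3.4) = 34.4533 psu.
Increase required: 34.4533 − 34.05 = 0.4033 psu.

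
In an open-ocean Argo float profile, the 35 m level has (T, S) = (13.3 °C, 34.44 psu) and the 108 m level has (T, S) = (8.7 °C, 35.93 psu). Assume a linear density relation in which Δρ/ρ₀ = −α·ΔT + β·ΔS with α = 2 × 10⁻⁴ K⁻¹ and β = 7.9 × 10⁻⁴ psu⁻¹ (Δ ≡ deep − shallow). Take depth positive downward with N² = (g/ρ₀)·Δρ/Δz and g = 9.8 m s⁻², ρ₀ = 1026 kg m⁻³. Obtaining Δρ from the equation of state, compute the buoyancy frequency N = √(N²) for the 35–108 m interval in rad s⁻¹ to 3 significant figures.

0.0168 rad s⁻¹

ΔT = -4.6 K, ΔS = +1.49 psu (deep − shallow).
Δρ/ρ₀ = −αΔT + βΔS = 9.20 × 10⁻⁴ + 1.1771 × 10⁻³ = 2.0971 × 10⁻³, so Δρ ≈ 2.152 kg m⁻³.
N² = (g/ρ₀)·Δρ/Δz = g·(Δρ/ρ₀)/Δz = 9.8 × 2.0971 × 10⁻³ / 73 = 2.8153 × 10⁻⁴ s⁻².
N = √(2.8153 × 10⁻⁴) = 0.016779 rad s⁻¹ ≈ 0.0168 rad s⁻¹.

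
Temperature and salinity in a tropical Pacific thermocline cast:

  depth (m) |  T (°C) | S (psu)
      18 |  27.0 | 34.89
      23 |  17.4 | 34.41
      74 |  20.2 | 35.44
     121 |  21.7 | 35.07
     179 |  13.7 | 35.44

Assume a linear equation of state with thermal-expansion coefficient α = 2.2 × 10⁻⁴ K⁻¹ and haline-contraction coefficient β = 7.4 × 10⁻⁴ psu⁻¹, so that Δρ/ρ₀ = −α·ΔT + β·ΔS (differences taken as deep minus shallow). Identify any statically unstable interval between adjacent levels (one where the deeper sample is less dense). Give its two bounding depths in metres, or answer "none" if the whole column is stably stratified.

74–121 m

Evaluate Δρ/ρ₀ = −αΔT + βΔS across each adjacent pair:
  18–23 m: −αΔT+βΔS = −(2.2 × 10⁻⁴)(-9.6)+(7.4 × 10⁻⁴)(-0.48) = 1.8 × 10⁻³ → stable
  23–74 m: −αΔT+βΔS = −(2.2 × 10⁻⁴)(+2.8)+(7.4 × 10⁻⁴)(+1.03) = 1.5 × 10⁻⁴ → stable
  74–121 m: −αΔT+βΔS = −(2.2 × 10⁻⁴)(+1.5)+(7.4 × 10⁻⁴)(-0.37) = -6.0 × 10⁻⁴ → UNSTABLE
  121–179 m: −αΔT+βΔS = −(2.2 × 10⁻⁴)(-8.0)+(7.4 × 10⁻⁴)(+0.37) = 2.0 × 10⁻³ → stable
The 74–121 m interval has Δρ < 0: lighter water underlies denser water.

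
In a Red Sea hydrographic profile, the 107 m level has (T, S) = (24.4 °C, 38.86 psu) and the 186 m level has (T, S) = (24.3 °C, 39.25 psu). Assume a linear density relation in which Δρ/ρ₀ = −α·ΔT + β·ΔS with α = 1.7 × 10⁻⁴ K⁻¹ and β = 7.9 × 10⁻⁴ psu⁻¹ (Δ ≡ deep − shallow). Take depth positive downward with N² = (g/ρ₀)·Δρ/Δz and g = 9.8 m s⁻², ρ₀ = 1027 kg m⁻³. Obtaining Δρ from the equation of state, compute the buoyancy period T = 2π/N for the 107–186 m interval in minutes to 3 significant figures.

ΔT = -0.1 K, ΔS = +0.39 psu (deep − shallow).
Δρ/ρ₀ = −αΔT + βΔS = 1.70 × 10⁻⁵ + 3.081 × 10⁻⁴ = 3.251 × 10⁻⁴, so Δρ ≈ 0.3339 kg m⁻³.
N² = (g/ρ₀)·Δρ/Δz = g·(Δρ/ρ₀)/Δz = 9.8 × 3.251 × 10⁻⁴ / 79 = 4.0329 × 10⁻⁵ s⁻².
N = √(4.0329 × 10⁻⁵) = 6.3505 × 10⁻³ rad s⁻¹ → T = 2π/N = 989.40 s = 16.490 min ≈ 16.5 min.

16.5 min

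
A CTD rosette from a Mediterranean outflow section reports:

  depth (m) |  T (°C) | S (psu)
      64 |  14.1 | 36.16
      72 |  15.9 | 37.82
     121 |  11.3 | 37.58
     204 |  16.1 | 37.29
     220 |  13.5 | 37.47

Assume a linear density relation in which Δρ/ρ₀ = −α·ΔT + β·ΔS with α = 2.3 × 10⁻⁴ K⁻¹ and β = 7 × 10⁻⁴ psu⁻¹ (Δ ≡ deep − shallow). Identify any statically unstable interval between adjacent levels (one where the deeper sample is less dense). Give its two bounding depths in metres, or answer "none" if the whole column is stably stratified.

121–204 m

Evaluate Δρ/ρ₀ = −αΔT + βΔS across each adjacent pair:
  64–72 m: −αΔT+βΔS = −(2.3 × 10⁻⁴)(+1.8)+(7 × 10⁻⁴)(+1.66) = 7.5 × 10⁻⁴ → stable
  72–121 m: −αΔT+βΔS = −(2.3 × 10⁻⁴)(-4.6)+(7 × 10⁻⁴)(-0.24) = 8.9 × 10⁻⁴ → stable
  121–204 m: −αΔT+βΔS = −(2.3 × 10⁻⁴)(+4.8)+(7 × 10⁻⁴)(-0.29) = -1.3 × 10⁻³ → UNSTABLE
  204–220 m: −αΔT+βΔS = −(2.3 × 10⁻⁴)(-2.6)+(7 × 10⁻⁴)(+0.18) = 7.2 × 10⁻⁴ → stable
The 121–204 m interval has Δρ < 0: lighter water underlies denser water.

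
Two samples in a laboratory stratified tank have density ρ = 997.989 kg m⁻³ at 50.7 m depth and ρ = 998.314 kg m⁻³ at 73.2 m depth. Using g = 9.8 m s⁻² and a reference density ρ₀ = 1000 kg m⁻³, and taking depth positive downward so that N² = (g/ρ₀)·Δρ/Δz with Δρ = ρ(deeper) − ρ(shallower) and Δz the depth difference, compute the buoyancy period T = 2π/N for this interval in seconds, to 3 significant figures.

Δρ = 998.314 − 997.989 = 0.325 kg m⁻³ over Δz = 73.2 − 50.7 = 22.5 m.
N² = (9.8/1000) × (0.325/22.5) = 1.4156 × 10⁻⁴ s⁻².
N = √(1.4156 × 10⁻⁴) = 0.011898 rad s⁻¹, so T = 2π/N = 528.09 s ≈ 528 s.

528 s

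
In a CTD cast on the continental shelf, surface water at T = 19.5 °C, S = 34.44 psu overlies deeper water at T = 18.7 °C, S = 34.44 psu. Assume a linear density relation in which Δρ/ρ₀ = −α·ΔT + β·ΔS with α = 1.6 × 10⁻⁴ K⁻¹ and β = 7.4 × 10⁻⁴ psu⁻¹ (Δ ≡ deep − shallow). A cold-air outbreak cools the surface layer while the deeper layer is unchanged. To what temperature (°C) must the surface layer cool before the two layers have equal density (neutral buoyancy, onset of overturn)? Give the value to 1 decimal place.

Neutral buoyancy requires Δρ = 0, i.e. −α(T_deep − T_surf′) + β(S_deep − S_surf) = 0.
T_surf′ = T_deep − (β/α)·ΔS = 18.7 − (7.4 × 10⁻⁴/1.6 × 10⁻⁴)·(+0.00) = 18.700 °C.
Cooling required: 19.5 − (18.700) = 0.800 °C.

18.7 °C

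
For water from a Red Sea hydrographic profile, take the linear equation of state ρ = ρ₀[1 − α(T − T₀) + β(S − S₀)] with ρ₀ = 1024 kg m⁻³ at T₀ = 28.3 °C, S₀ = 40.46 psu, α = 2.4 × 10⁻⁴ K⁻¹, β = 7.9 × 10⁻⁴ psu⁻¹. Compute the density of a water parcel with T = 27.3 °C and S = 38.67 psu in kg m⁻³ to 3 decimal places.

1022.798 kg m⁻³

T − T₀ = -1.0 K, S − S₀ = -1.79 psu.
Bracket = 1 − α·(-1.0) + β·(-1.79) = 1 + (-1.1741 × 10⁻³) = 0.9988259.
ρ = 1024 × 0.9988259 = 1022.798 kg m⁻³.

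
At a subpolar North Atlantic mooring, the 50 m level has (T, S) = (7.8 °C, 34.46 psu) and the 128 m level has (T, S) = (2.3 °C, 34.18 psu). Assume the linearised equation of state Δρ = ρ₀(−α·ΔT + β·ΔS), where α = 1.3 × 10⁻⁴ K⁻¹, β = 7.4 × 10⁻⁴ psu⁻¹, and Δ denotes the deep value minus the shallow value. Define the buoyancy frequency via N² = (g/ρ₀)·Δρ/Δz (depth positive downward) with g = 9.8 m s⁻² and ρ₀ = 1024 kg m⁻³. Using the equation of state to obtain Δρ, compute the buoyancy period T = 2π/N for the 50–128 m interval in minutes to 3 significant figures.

ΔT = -5.5 K, ΔS = -0.28 psu (deep − shallow).
Δρ/ρ₀ = −αΔT + βΔS = 7.15 × 10⁻⁴ − 2.072 × 10⁻⁴ = 5.078 × 10⁻⁴, so Δρ ≈ 0.5200 kg m⁻³.
N² = (g/ρ₀)·Δρ/Δz = g·(Δρ/ρ₀)/Δz = 9.8 × 5.078 × 10⁻⁴ / 78 = 6.3801 × 10⁻⁵ s⁻².
N = √(6.3801 × 10⁻⁵) = 7.9876 × 10⁻³ rad s⁻¹ → T = 2π/N = 786.62 s = 13.110 min ≈ 13.1 min.

13.1 min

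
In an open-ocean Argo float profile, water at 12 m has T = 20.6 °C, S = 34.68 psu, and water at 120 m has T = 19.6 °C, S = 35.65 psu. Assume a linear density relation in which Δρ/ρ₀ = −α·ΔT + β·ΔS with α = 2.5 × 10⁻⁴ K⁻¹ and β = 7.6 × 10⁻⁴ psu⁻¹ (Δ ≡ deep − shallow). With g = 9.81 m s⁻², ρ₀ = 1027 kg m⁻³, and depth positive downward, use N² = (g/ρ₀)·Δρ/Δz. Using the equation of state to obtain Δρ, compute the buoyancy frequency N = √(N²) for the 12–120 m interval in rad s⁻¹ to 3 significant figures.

9.47 × 10⁻³ rad s⁻¹

ΔT = -1.0 K, ΔS = +0.97 psu (deep − shallow).
Δρ/ρ₀ = −αΔT + βΔS = 2.50 × 10⁻⁴ + 7.372 × 10⁻⁴ = 9.872 × 10⁻⁴, so Δρ ≈ 1.014 kg m⁻³.
N² = (g/ρ₀)·Δρ/Δz = g·(Δρ/ρ₀)/Δz = 9.81 × 9.872 × 10⁻⁴ / 108 = 8.9671 × 10⁻⁵ s⁻².
N = √(8.9671 × 10⁻⁵) = 9.4695 × 10⁻³ rad s⁻¹ ≈ 9.47 × 10⁻³ rad s⁻¹.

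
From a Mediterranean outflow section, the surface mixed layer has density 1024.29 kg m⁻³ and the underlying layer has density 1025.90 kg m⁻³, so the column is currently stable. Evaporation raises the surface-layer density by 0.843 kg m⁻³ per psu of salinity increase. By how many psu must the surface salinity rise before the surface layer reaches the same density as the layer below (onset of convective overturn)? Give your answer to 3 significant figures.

1.91 psu

Density deficit of the surface layer: 1025.90 − 1024.29 = 1.61 kg m⁻³.
Required change = 1.61 / 0.843 = 1.91 psu.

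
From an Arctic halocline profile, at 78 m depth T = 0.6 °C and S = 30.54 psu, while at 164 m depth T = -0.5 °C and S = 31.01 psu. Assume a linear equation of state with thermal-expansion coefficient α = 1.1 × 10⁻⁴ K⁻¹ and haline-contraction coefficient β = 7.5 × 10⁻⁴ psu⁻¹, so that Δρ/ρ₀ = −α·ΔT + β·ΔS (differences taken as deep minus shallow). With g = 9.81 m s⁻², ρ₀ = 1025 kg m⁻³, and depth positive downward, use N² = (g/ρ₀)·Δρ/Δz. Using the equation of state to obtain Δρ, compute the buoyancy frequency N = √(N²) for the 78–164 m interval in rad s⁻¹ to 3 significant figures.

7.35 × 10⁻³ rad s⁻¹

ΔT = -1.1 K, ΔS = +0.47 psu (deep − shallow).
Δρ/ρ₀ = −αΔT + βΔS = 1.21 × 10⁻⁴ + 3.525 × 10⁻⁴ = 4.735 × 10⁻⁴, so Δρ ≈ 0.4853 kg m⁻³.
N² = (g/ρ₀)·Δρ/Δz = g·(Δρ/ρ₀)/Δz = 9.81 × 4.735 × 10⁻⁴ / 86 = 5.4012 × 10⁻⁵ s⁻².
N = √(5.4012 × 10⁻⁵) = 7.3493 × 10⁻³ rad s⁻¹ ≈ 7.35 × 10⁻³ rad s⁻¹.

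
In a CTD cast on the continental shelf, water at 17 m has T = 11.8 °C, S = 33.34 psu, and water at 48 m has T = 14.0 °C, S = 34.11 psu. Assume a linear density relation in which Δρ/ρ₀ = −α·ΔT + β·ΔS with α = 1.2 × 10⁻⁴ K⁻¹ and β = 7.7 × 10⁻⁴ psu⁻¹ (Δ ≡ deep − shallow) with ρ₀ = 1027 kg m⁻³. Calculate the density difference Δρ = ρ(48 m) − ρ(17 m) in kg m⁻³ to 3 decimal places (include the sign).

+0.338 kg m⁻³

ΔT = +2.2 K, ΔS = +0.77 psu (deep − shallow).
Δρ/ρ₀ = −(1.2 × 10⁻⁴)(+2.2) + (7.7 × 10⁻⁴)(+0.77) = 3.289 × 10⁻⁴.
Δρ = 1027 × (3.289 × 10⁻⁴) = +0.338 kg m⁻³.
Positive Δρ: denser below, stable.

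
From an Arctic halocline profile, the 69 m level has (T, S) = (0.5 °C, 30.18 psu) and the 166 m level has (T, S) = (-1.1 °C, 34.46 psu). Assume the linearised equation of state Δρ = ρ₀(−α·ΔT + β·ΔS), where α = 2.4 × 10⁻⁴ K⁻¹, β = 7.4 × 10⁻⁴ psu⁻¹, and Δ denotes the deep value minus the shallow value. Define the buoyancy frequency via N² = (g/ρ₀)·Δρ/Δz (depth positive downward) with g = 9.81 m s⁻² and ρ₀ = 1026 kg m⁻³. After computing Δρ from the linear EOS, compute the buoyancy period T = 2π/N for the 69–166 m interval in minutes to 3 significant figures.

5.53 min

ΔT = -1.6 K, ΔS = +4.28 psu (deep − shallow).
Δρ/ρ₀ = −αΔT + βΔS = 3.84 × 10⁻⁴ + 3.1672 × 10⁻³ = 3.5512 × 10⁻³, so Δρ ≈ 3.644 kg m⁻³.
N² = (g/ρ₀)·Δρ/Δz = g·(Δρ/ρ₀)/Δz = 9.81 × 3.5512 × 10⁻³ / 97 = 3.5915 × 10⁻⁴ s⁻².
N = √(3.5915 × 10⁻⁴) = 0.018951 rad s⁻¹ → T = 2π/N = 331.55 s = 5.5258 min ≈ 5.53 min.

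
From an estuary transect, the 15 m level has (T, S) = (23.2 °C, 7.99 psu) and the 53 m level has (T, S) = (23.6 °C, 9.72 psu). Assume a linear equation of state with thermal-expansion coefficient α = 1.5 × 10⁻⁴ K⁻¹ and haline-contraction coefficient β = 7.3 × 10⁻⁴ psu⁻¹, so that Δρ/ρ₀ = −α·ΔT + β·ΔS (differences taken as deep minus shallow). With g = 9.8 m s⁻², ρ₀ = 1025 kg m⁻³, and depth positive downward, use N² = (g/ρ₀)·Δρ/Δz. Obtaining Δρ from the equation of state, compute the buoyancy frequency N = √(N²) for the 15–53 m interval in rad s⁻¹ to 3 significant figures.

ΔT = +0.4 K, ΔS = +1.73 psu (deep − shallow).
Δρ/ρ₀ = −αΔT + βΔS = -6.00 × 10⁻⁵ + 1.2629 × 10⁻³ = 1.2029 × 10⁻³, so Δρ ≈ 1.233 kg m⁻³.
N² = (g/ρ₀)·Δρ/Δz = g·(Δρ/ρ₀)/Δz = 9.8 × 1.2029 × 10⁻³ / 38 = 3.1022 × 10⁻⁴ s⁻².
N = √(3.1022 × 10⁻⁴) = 0.017613 rad s⁻¹ ≈ 0.0176 rad s⁻¹.

0.0176 rad s⁻¹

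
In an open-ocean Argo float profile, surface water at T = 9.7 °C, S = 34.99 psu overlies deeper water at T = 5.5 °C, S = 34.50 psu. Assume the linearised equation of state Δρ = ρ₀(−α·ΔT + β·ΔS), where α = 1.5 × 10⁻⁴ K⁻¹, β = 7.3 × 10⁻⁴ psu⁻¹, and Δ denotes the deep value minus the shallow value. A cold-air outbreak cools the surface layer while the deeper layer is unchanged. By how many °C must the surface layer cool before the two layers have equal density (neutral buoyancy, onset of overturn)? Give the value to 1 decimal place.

1.8 °C

Neutral buoyancy requires Δρ = 0, i.e. −α(T_deep − T_surf′) + β(S_deep − S_surf) = 0.
T_surf′ = T_deep − (β/α)·ΔS = 5.5 − (7.3 × 10⁻⁴/1.5 × 10⁻⁴)·(-0.49) = 7.885 °C.
Cooling required: 9.7 − (7.885) = 1.815 °C.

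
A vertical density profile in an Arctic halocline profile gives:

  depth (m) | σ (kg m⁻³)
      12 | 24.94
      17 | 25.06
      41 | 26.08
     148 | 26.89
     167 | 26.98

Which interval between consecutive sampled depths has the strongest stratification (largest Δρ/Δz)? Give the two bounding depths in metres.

17–41 m

Compute the density gradient over each adjacent pair:
  12–17 m: Δρ/Δz = 0.12/5 = 0.024 kg m⁻⁴
  17–41 m: Δρ/Δz = 1.02/24 = 0.043 kg m⁻⁴
  41–148 m: Δρ/Δz = 0.81/107 = 7.6 × 10⁻³ kg m⁻⁴
  148–167 m: Δρ/Δz = 0.09/19 = 4.7 × 10⁻³ kg m⁻⁴
The largest gradient is in the 17–41 m interval — the pycnocline.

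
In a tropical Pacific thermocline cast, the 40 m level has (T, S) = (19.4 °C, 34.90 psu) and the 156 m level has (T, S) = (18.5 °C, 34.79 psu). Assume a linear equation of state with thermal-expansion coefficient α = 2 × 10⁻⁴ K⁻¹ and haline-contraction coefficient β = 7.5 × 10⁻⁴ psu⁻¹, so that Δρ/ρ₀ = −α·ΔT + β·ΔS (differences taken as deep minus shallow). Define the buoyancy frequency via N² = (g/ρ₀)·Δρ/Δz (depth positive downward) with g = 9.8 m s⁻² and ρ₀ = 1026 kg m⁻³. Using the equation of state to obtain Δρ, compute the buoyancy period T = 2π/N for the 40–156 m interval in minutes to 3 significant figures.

36.5 min

ΔT = -0.9 K, ΔS = -0.11 psu (deep − shallow).
Δρ/ρ₀ = −αΔT + βΔS = 1.80 × 10⁻⁴ − 8.25 × 10⁻⁵ = 9.75 × 10⁻⁵, so Δρ ≈ 0.1000 kg m⁻³.
N² = (g/ρ₀)·Δρ/Δz = g·(Δρ/ρ₀)/Δz = 9.8 × 9.75 × 10⁻⁵ / 116 = 8.2371 × 10⁻⁶ s⁻².
N = √(8.2371 × 10⁻⁶) = 2.8700 × 10⁻³ rad s⁻¹ → T = 2π/N = 2.1893 × 10³ s = 36.488 min ≈ 36.5 min.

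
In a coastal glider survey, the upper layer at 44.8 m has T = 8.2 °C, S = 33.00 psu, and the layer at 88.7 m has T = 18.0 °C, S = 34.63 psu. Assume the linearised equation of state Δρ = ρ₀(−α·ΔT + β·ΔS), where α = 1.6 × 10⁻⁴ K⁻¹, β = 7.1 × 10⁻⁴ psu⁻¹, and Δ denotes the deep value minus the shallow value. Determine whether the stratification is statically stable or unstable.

unstable

ΔT = 18.0 − 8.2 = +9.8 K and ΔS = 34.63 − 33.00 = +1.63 psu (deep − shallow).
−αΔT = -1.568 × 10⁻³; βΔS = 1.1573 × 10⁻³; sum Δρ/ρ₀ = -4.107 × 10⁻⁴.
Δρ/ρ₀ < 0, so Δρ < 0: deeper water is lighter → statically unstable; the column would overturn.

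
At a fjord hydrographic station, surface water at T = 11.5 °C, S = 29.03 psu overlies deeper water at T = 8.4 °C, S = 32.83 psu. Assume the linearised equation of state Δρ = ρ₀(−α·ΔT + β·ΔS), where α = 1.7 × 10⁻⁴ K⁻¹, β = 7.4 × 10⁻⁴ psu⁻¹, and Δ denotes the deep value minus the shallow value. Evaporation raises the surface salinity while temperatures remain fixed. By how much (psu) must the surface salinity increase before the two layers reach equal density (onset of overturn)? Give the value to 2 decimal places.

4.51 psu

Neutral buoyancy requires −α(T_deep − T_surf) + β(S_deep − S_surf′) = 0.
S_surf′ = S_deep − (α/β)·ΔT = 32.83 − (1.7 × 10⁻⁴/7.4 × 10⁻⁴)·(-3.1) = 33.5422 psu.
Increase required: 33.5422 − 29.03 = 4.5122 psu.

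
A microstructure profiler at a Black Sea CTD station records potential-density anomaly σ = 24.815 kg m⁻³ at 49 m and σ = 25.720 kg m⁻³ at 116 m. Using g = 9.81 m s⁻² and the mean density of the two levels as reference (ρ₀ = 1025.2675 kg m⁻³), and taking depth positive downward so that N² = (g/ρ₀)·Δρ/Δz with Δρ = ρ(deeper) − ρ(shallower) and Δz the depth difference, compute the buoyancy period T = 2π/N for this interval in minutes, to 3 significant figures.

Δρ = 1025.720 − 1024.815 = 0.905 kg m⁻³ over Δz = 116 − 49 = 67 m.
N² = (9.81/1025.2675) × (0.905/67) = 1.2924 × 10⁻⁴ s⁻².
N = √(1.2924 × 10⁻⁴) = 0.011368 rad s⁻¹, so T = 2π/N = 552.71 s = 9.2118 min ≈ 9.21 min.
Since Δρ > 0 the layer is stably stratified.

9.21 min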